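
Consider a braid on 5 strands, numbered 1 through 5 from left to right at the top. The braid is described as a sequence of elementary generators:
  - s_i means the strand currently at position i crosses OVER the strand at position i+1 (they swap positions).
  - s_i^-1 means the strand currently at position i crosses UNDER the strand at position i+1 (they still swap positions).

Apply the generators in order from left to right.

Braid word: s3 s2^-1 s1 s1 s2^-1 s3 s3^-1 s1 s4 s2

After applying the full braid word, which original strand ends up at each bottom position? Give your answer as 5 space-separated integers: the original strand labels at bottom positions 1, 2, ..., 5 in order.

Gen 1 (s3): strand 3 crosses over strand 4. Perm now: [1 2 4 3 5]
Gen 2 (s2^-1): strand 2 crosses under strand 4. Perm now: [1 4 2 3 5]
Gen 3 (s1): strand 1 crosses over strand 4. Perm now: [4 1 2 3 5]
Gen 4 (s1): strand 4 crosses over strand 1. Perm now: [1 4 2 3 5]
Gen 5 (s2^-1): strand 4 crosses under strand 2. Perm now: [1 2 4 3 5]
Gen 6 (s3): strand 4 crosses over strand 3. Perm now: [1 2 3 4 5]
Gen 7 (s3^-1): strand 3 crosses under strand 4. Perm now: [1 2 4 3 5]
Gen 8 (s1): strand 1 crosses over strand 2. Perm now: [2 1 4 3 5]
Gen 9 (s4): strand 3 crosses over strand 5. Perm now: [2 1 4 5 3]
Gen 10 (s2): strand 1 crosses over strand 4. Perm now: [2 4 1 5 3]

Answer: 2 4 1 5 3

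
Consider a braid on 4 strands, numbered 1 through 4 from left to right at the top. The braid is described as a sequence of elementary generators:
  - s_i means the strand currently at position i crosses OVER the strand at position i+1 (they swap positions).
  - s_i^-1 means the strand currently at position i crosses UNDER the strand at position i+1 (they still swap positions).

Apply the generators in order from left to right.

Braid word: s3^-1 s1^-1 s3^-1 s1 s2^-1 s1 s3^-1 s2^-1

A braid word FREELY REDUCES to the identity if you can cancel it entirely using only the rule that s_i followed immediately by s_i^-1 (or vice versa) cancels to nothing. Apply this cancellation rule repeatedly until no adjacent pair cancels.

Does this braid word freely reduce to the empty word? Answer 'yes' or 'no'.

Gen 1 (s3^-1): push. Stack: [s3^-1]
Gen 2 (s1^-1): push. Stack: [s3^-1 s1^-1]
Gen 3 (s3^-1): push. Stack: [s3^-1 s1^-1 s3^-1]
Gen 4 (s1): push. Stack: [s3^-1 s1^-1 s3^-1 s1]
Gen 5 (s2^-1): push. Stack: [s3^-1 s1^-1 s3^-1 s1 s2^-1]
Gen 6 (s1): push. Stack: [s3^-1 s1^-1 s3^-1 s1 s2^-1 s1]
Gen 7 (s3^-1): push. Stack: [s3^-1 s1^-1 s3^-1 s1 s2^-1 s1 s3^-1]
Gen 8 (s2^-1): push. Stack: [s3^-1 s1^-1 s3^-1 s1 s2^-1 s1 s3^-1 s2^-1]
Reduced word: s3^-1 s1^-1 s3^-1 s1 s2^-1 s1 s3^-1 s2^-1

Answer: no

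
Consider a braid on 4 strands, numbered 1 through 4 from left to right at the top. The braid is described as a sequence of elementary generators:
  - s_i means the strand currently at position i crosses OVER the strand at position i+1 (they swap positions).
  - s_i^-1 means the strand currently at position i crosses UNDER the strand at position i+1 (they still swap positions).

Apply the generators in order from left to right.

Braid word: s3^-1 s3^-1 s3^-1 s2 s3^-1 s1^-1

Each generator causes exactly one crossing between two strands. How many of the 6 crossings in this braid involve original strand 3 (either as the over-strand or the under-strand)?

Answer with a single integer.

Gen 1: crossing 3x4. Involves strand 3? yes. Count so far: 1
Gen 2: crossing 4x3. Involves strand 3? yes. Count so far: 2
Gen 3: crossing 3x4. Involves strand 3? yes. Count so far: 3
Gen 4: crossing 2x4. Involves strand 3? no. Count so far: 3
Gen 5: crossing 2x3. Involves strand 3? yes. Count so far: 4
Gen 6: crossing 1x4. Involves strand 3? no. Count so far: 4

Answer: 4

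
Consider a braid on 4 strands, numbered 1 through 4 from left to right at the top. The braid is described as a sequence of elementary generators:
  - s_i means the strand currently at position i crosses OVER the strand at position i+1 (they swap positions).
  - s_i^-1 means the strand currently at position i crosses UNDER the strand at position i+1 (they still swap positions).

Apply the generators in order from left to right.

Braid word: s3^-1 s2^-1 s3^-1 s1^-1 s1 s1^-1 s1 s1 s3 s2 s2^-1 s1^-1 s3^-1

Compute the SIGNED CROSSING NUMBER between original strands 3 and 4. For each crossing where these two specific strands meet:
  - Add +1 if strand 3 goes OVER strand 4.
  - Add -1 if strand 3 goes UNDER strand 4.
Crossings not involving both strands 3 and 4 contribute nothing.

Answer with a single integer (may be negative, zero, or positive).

Gen 1: 3 under 4. Both 3&4? yes. Contrib: -1. Sum: -1
Gen 2: crossing 2x4. Both 3&4? no. Sum: -1
Gen 3: crossing 2x3. Both 3&4? no. Sum: -1
Gen 4: crossing 1x4. Both 3&4? no. Sum: -1
Gen 5: crossing 4x1. Both 3&4? no. Sum: -1
Gen 6: crossing 1x4. Both 3&4? no. Sum: -1
Gen 7: crossing 4x1. Both 3&4? no. Sum: -1
Gen 8: crossing 1x4. Both 3&4? no. Sum: -1
Gen 9: crossing 3x2. Both 3&4? no. Sum: -1
Gen 10: crossing 1x2. Both 3&4? no. Sum: -1
Gen 11: crossing 2x1. Both 3&4? no. Sum: -1
Gen 12: crossing 4x1. Both 3&4? no. Sum: -1
Gen 13: crossing 2x3. Both 3&4? no. Sum: -1

Answer: -1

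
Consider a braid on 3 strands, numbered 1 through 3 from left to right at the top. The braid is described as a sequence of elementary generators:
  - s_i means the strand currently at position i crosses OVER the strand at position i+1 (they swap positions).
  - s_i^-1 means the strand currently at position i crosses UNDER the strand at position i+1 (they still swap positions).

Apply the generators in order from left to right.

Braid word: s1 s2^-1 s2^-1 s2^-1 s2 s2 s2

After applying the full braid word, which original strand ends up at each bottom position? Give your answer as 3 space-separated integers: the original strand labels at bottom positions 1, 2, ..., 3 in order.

Gen 1 (s1): strand 1 crosses over strand 2. Perm now: [2 1 3]
Gen 2 (s2^-1): strand 1 crosses under strand 3. Perm now: [2 3 1]
Gen 3 (s2^-1): strand 3 crosses under strand 1. Perm now: [2 1 3]
Gen 4 (s2^-1): strand 1 crosses under strand 3. Perm now: [2 3 1]
Gen 5 (s2): strand 3 crosses over strand 1. Perm now: [2 1 3]
Gen 6 (s2): strand 1 crosses over strand 3. Perm now: [2 3 1]
Gen 7 (s2): strand 3 crosses over strand 1. Perm now: [2 1 3]

Answer: 2 1 3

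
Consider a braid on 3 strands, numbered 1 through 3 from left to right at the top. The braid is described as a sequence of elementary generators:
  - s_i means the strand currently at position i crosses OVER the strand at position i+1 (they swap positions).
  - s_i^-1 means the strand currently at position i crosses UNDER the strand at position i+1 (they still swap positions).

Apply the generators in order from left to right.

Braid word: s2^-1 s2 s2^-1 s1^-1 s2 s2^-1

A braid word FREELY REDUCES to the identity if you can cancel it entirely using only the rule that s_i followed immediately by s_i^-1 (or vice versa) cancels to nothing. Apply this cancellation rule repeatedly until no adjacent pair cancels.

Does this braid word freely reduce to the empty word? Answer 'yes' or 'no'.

Gen 1 (s2^-1): push. Stack: [s2^-1]
Gen 2 (s2): cancels prior s2^-1. Stack: []
Gen 3 (s2^-1): push. Stack: [s2^-1]
Gen 4 (s1^-1): push. Stack: [s2^-1 s1^-1]
Gen 5 (s2): push. Stack: [s2^-1 s1^-1 s2]
Gen 6 (s2^-1): cancels prior s2. Stack: [s2^-1 s1^-1]
Reduced word: s2^-1 s1^-1

Answer: no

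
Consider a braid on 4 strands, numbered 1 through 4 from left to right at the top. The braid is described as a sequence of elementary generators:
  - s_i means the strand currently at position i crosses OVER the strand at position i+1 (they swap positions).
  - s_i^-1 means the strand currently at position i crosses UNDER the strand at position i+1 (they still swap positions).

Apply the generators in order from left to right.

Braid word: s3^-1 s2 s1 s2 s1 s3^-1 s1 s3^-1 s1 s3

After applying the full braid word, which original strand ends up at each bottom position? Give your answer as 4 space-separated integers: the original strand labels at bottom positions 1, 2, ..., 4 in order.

Gen 1 (s3^-1): strand 3 crosses under strand 4. Perm now: [1 2 4 3]
Gen 2 (s2): strand 2 crosses over strand 4. Perm now: [1 4 2 3]
Gen 3 (s1): strand 1 crosses over strand 4. Perm now: [4 1 2 3]
Gen 4 (s2): strand 1 crosses over strand 2. Perm now: [4 2 1 3]
Gen 5 (s1): strand 4 crosses over strand 2. Perm now: [2 4 1 3]
Gen 6 (s3^-1): strand 1 crosses under strand 3. Perm now: [2 4 3 1]
Gen 7 (s1): strand 2 crosses over strand 4. Perm now: [4 2 3 1]
Gen 8 (s3^-1): strand 3 crosses under strand 1. Perm now: [4 2 1 3]
Gen 9 (s1): strand 4 crosses over strand 2. Perm now: [2 4 1 3]
Gen 10 (s3): strand 1 crosses over strand 3. Perm now: [2 4 3 1]

Answer: 2 4 3 1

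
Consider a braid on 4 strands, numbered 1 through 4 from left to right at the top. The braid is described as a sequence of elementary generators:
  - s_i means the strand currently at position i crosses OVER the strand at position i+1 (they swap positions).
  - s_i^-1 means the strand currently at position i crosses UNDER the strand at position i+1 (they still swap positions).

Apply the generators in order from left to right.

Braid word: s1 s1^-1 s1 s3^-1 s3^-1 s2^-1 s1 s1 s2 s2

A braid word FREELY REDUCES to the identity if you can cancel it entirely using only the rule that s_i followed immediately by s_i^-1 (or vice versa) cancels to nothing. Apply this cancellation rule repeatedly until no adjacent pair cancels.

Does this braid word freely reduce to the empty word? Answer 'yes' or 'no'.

Answer: no

Derivation:
Gen 1 (s1): push. Stack: [s1]
Gen 2 (s1^-1): cancels prior s1. Stack: []
Gen 3 (s1): push. Stack: [s1]
Gen 4 (s3^-1): push. Stack: [s1 s3^-1]
Gen 5 (s3^-1): push. Stack: [s1 s3^-1 s3^-1]
Gen 6 (s2^-1): push. Stack: [s1 s3^-1 s3^-1 s2^-1]
Gen 7 (s1): push. Stack: [s1 s3^-1 s3^-1 s2^-1 s1]
Gen 8 (s1): push. Stack: [s1 s3^-1 s3^-1 s2^-1 s1 s1]
Gen 9 (s2): push. Stack: [s1 s3^-1 s3^-1 s2^-1 s1 s1 s2]
Gen 10 (s2): push. Stack: [s1 s3^-1 s3^-1 s2^-1 s1 s1 s2 s2]
Reduced word: s1 s3^-1 s3^-1 s2^-1 s1 s1 s2 s2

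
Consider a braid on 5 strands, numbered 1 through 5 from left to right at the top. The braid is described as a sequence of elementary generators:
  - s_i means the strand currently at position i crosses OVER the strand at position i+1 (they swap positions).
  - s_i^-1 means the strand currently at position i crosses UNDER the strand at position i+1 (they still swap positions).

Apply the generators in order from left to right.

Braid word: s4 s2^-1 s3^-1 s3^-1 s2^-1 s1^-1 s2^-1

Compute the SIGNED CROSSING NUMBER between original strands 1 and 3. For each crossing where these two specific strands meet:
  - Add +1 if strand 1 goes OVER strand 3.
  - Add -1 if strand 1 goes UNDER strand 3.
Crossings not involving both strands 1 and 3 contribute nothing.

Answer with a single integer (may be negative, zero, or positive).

Gen 1: crossing 4x5. Both 1&3? no. Sum: 0
Gen 2: crossing 2x3. Both 1&3? no. Sum: 0
Gen 3: crossing 2x5. Both 1&3? no. Sum: 0
Gen 4: crossing 5x2. Both 1&3? no. Sum: 0
Gen 5: crossing 3x2. Both 1&3? no. Sum: 0
Gen 6: crossing 1x2. Both 1&3? no. Sum: 0
Gen 7: 1 under 3. Both 1&3? yes. Contrib: -1. Sum: -1

Answer: -1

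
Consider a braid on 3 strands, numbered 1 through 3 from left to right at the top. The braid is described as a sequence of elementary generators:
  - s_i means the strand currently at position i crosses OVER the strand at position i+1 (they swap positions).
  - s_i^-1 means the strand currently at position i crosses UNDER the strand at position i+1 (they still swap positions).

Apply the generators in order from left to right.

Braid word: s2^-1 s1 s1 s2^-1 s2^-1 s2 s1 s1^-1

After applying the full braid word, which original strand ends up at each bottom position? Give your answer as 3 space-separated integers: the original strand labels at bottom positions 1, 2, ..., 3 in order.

Gen 1 (s2^-1): strand 2 crosses under strand 3. Perm now: [1 3 2]
Gen 2 (s1): strand 1 crosses over strand 3. Perm now: [3 1 2]
Gen 3 (s1): strand 3 crosses over strand 1. Perm now: [1 3 2]
Gen 4 (s2^-1): strand 3 crosses under strand 2. Perm now: [1 2 3]
Gen 5 (s2^-1): strand 2 crosses under strand 3. Perm now: [1 3 2]
Gen 6 (s2): strand 3 crosses over strand 2. Perm now: [1 2 3]
Gen 7 (s1): strand 1 crosses over strand 2. Perm now: [2 1 3]
Gen 8 (s1^-1): strand 2 crosses under strand 1. Perm now: [1 2 3]

Answer: 1 2 3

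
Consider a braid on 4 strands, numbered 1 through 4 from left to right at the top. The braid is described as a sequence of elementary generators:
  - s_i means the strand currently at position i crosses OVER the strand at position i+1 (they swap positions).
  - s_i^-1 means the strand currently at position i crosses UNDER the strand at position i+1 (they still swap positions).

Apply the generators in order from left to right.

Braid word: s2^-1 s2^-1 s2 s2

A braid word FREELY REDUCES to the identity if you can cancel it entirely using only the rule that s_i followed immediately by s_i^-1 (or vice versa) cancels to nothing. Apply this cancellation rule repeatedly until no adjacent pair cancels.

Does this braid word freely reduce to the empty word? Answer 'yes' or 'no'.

Answer: yes

Derivation:
Gen 1 (s2^-1): push. Stack: [s2^-1]
Gen 2 (s2^-1): push. Stack: [s2^-1 s2^-1]
Gen 3 (s2): cancels prior s2^-1. Stack: [s2^-1]
Gen 4 (s2): cancels prior s2^-1. Stack: []
Reduced word: (empty)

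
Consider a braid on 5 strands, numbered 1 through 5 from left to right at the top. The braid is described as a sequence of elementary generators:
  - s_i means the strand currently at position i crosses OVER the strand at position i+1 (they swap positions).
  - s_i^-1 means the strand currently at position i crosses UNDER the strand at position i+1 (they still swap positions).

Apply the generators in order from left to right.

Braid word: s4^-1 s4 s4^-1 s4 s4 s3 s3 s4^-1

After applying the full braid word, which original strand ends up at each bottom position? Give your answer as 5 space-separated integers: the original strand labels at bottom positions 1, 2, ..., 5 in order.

Answer: 1 2 3 4 5

Derivation:
Gen 1 (s4^-1): strand 4 crosses under strand 5. Perm now: [1 2 3 5 4]
Gen 2 (s4): strand 5 crosses over strand 4. Perm now: [1 2 3 4 5]
Gen 3 (s4^-1): strand 4 crosses under strand 5. Perm now: [1 2 3 5 4]
Gen 4 (s4): strand 5 crosses over strand 4. Perm now: [1 2 3 4 5]
Gen 5 (s4): strand 4 crosses over strand 5. Perm now: [1 2 3 5 4]
Gen 6 (s3): strand 3 crosses over strand 5. Perm now: [1 2 5 3 4]
Gen 7 (s3): strand 5 crosses over strand 3. Perm now: [1 2 3 5 4]
Gen 8 (s4^-1): strand 5 crosses under strand 4. Perm now: [1 2 3 4 5]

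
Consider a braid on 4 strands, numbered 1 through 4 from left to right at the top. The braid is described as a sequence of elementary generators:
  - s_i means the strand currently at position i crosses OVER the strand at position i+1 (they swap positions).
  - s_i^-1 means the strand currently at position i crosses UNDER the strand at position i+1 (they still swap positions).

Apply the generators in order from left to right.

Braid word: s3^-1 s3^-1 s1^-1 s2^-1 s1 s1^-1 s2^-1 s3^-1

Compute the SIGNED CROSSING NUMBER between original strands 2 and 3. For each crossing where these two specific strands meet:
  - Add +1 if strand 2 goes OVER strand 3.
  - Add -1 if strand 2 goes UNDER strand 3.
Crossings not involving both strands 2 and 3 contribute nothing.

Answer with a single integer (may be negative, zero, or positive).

Gen 1: crossing 3x4. Both 2&3? no. Sum: 0
Gen 2: crossing 4x3. Both 2&3? no. Sum: 0
Gen 3: crossing 1x2. Both 2&3? no. Sum: 0
Gen 4: crossing 1x3. Both 2&3? no. Sum: 0
Gen 5: 2 over 3. Both 2&3? yes. Contrib: +1. Sum: 1
Gen 6: 3 under 2. Both 2&3? yes. Contrib: +1. Sum: 2
Gen 7: crossing 3x1. Both 2&3? no. Sum: 2
Gen 8: crossing 3x4. Both 2&3? no. Sum: 2

Answer: 2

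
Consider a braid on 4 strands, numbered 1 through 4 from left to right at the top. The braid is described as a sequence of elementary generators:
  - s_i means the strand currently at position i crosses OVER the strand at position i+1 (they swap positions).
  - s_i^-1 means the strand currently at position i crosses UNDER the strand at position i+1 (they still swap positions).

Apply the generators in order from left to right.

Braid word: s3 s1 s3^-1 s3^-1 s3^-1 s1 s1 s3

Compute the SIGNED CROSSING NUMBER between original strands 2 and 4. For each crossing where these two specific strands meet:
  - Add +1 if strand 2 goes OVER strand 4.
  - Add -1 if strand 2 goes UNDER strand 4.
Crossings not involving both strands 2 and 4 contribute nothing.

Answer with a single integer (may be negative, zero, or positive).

Answer: 0

Derivation:
Gen 1: crossing 3x4. Both 2&4? no. Sum: 0
Gen 2: crossing 1x2. Both 2&4? no. Sum: 0
Gen 3: crossing 4x3. Both 2&4? no. Sum: 0
Gen 4: crossing 3x4. Both 2&4? no. Sum: 0
Gen 5: crossing 4x3. Both 2&4? no. Sum: 0
Gen 6: crossing 2x1. Both 2&4? no. Sum: 0
Gen 7: crossing 1x2. Both 2&4? no. Sum: 0
Gen 8: crossing 3x4. Both 2&4? no. Sum: 0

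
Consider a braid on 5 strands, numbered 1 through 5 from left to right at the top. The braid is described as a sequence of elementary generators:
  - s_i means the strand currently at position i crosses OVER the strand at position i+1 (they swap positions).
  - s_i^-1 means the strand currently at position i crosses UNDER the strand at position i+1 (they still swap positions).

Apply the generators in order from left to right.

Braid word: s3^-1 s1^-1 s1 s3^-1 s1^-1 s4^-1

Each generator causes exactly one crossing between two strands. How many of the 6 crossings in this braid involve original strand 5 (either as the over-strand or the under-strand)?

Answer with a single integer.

Gen 1: crossing 3x4. Involves strand 5? no. Count so far: 0
Gen 2: crossing 1x2. Involves strand 5? no. Count so far: 0
Gen 3: crossing 2x1. Involves strand 5? no. Count so far: 0
Gen 4: crossing 4x3. Involves strand 5? no. Count so far: 0
Gen 5: crossing 1x2. Involves strand 5? no. Count so far: 0
Gen 6: crossing 4x5. Involves strand 5? yes. Count so far: 1

Answer: 1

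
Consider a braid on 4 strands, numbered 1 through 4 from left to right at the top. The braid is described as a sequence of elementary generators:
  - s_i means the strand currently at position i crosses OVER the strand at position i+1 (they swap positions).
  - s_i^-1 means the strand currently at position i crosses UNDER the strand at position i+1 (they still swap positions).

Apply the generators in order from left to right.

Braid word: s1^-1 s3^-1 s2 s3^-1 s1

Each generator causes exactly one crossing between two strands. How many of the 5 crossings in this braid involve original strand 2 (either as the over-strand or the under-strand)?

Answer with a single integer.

Answer: 2

Derivation:
Gen 1: crossing 1x2. Involves strand 2? yes. Count so far: 1
Gen 2: crossing 3x4. Involves strand 2? no. Count so far: 1
Gen 3: crossing 1x4. Involves strand 2? no. Count so far: 1
Gen 4: crossing 1x3. Involves strand 2? no. Count so far: 1
Gen 5: crossing 2x4. Involves strand 2? yes. Count so far: 2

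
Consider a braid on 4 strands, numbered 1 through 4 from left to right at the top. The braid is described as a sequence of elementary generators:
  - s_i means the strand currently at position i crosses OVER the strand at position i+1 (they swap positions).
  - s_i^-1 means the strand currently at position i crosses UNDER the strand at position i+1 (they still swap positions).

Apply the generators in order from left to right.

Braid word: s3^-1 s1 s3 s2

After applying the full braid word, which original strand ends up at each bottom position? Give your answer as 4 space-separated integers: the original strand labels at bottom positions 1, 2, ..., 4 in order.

Answer: 2 3 1 4

Derivation:
Gen 1 (s3^-1): strand 3 crosses under strand 4. Perm now: [1 2 4 3]
Gen 2 (s1): strand 1 crosses over strand 2. Perm now: [2 1 4 3]
Gen 3 (s3): strand 4 crosses over strand 3. Perm now: [2 1 3 4]
Gen 4 (s2): strand 1 crosses over strand 3. Perm now: [2 3 1 4]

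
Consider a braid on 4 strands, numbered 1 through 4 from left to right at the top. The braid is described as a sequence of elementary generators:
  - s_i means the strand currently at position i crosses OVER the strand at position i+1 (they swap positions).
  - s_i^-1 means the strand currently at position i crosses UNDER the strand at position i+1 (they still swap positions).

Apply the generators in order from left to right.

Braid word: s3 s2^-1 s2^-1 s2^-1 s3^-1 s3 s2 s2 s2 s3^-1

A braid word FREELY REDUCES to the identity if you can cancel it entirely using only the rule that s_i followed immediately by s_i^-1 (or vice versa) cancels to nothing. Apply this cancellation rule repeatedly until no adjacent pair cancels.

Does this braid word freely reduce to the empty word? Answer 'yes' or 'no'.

Gen 1 (s3): push. Stack: [s3]
Gen 2 (s2^-1): push. Stack: [s3 s2^-1]
Gen 3 (s2^-1): push. Stack: [s3 s2^-1 s2^-1]
Gen 4 (s2^-1): push. Stack: [s3 s2^-1 s2^-1 s2^-1]
Gen 5 (s3^-1): push. Stack: [s3 s2^-1 s2^-1 s2^-1 s3^-1]
Gen 6 (s3): cancels prior s3^-1. Stack: [s3 s2^-1 s2^-1 s2^-1]
Gen 7 (s2): cancels prior s2^-1. Stack: [s3 s2^-1 s2^-1]
Gen 8 (s2): cancels prior s2^-1. Stack: [s3 s2^-1]
Gen 9 (s2): cancels prior s2^-1. Stack: [s3]
Gen 10 (s3^-1): cancels prior s3. Stack: []
Reduced word: (empty)

Answer: yes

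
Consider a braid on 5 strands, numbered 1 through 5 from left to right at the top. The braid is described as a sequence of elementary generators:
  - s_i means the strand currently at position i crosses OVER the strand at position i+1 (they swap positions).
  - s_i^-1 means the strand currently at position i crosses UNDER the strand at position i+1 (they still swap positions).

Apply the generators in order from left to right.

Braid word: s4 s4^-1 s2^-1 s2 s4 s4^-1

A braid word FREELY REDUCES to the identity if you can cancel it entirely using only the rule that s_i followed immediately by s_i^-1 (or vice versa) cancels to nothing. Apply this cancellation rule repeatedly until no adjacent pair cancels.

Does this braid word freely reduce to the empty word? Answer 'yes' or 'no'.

Answer: yes

Derivation:
Gen 1 (s4): push. Stack: [s4]
Gen 2 (s4^-1): cancels prior s4. Stack: []
Gen 3 (s2^-1): push. Stack: [s2^-1]
Gen 4 (s2): cancels prior s2^-1. Stack: []
Gen 5 (s4): push. Stack: [s4]
Gen 6 (s4^-1): cancels prior s4. Stack: []
Reduced word: (empty)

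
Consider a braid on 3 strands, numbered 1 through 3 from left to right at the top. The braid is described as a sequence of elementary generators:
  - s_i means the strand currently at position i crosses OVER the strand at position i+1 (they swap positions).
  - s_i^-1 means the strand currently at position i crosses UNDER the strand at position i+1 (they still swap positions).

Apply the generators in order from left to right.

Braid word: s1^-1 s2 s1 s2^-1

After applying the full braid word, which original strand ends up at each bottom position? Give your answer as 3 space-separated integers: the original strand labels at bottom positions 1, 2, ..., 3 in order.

Answer: 3 1 2

Derivation:
Gen 1 (s1^-1): strand 1 crosses under strand 2. Perm now: [2 1 3]
Gen 2 (s2): strand 1 crosses over strand 3. Perm now: [2 3 1]
Gen 3 (s1): strand 2 crosses over strand 3. Perm now: [3 2 1]
Gen 4 (s2^-1): strand 2 crosses under strand 1. Perm now: [3 1 2]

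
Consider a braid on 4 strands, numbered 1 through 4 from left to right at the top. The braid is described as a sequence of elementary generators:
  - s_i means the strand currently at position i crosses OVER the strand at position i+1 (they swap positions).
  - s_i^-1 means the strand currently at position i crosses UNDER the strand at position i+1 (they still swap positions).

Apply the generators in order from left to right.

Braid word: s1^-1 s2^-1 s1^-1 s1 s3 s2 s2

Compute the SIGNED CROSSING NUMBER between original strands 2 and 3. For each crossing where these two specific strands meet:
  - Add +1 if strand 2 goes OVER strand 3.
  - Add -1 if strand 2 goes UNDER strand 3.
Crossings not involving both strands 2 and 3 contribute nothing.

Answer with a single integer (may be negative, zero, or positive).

Answer: -2

Derivation:
Gen 1: crossing 1x2. Both 2&3? no. Sum: 0
Gen 2: crossing 1x3. Both 2&3? no. Sum: 0
Gen 3: 2 under 3. Both 2&3? yes. Contrib: -1. Sum: -1
Gen 4: 3 over 2. Both 2&3? yes. Contrib: -1. Sum: -2
Gen 5: crossing 1x4. Both 2&3? no. Sum: -2
Gen 6: crossing 3x4. Both 2&3? no. Sum: -2
Gen 7: crossing 4x3. Both 2&3? no. Sum: -2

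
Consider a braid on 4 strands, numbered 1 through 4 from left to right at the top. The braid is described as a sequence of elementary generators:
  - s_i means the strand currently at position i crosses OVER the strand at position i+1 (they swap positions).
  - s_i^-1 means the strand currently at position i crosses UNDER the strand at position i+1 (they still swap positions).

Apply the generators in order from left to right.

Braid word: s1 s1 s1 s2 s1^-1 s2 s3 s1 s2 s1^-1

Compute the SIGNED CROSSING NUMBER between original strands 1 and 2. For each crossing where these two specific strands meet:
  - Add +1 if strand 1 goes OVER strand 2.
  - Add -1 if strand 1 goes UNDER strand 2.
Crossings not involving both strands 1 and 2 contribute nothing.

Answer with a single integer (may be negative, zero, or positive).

Answer: 0

Derivation:
Gen 1: 1 over 2. Both 1&2? yes. Contrib: +1. Sum: 1
Gen 2: 2 over 1. Both 1&2? yes. Contrib: -1. Sum: 0
Gen 3: 1 over 2. Both 1&2? yes. Contrib: +1. Sum: 1
Gen 4: crossing 1x3. Both 1&2? no. Sum: 1
Gen 5: crossing 2x3. Both 1&2? no. Sum: 1
Gen 6: 2 over 1. Both 1&2? yes. Contrib: -1. Sum: 0
Gen 7: crossing 2x4. Both 1&2? no. Sum: 0
Gen 8: crossing 3x1. Both 1&2? no. Sum: 0
Gen 9: crossing 3x4. Both 1&2? no. Sum: 0
Gen 10: crossing 1x4. Both 1&2? no. Sum: 0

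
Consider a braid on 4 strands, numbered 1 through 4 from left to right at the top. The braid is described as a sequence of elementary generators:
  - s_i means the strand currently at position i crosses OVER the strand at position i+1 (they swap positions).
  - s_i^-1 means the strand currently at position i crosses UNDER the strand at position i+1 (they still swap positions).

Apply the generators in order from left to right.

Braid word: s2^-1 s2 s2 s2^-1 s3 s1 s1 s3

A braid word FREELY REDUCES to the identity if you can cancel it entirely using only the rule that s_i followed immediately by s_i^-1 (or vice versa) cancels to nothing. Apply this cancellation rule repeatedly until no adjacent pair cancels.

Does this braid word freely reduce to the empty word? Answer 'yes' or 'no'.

Answer: no

Derivation:
Gen 1 (s2^-1): push. Stack: [s2^-1]
Gen 2 (s2): cancels prior s2^-1. Stack: []
Gen 3 (s2): push. Stack: [s2]
Gen 4 (s2^-1): cancels prior s2. Stack: []
Gen 5 (s3): push. Stack: [s3]
Gen 6 (s1): push. Stack: [s3 s1]
Gen 7 (s1): push. Stack: [s3 s1 s1]
Gen 8 (s3): push. Stack: [s3 s1 s1 s3]
Reduced word: s3 s1 s1 s3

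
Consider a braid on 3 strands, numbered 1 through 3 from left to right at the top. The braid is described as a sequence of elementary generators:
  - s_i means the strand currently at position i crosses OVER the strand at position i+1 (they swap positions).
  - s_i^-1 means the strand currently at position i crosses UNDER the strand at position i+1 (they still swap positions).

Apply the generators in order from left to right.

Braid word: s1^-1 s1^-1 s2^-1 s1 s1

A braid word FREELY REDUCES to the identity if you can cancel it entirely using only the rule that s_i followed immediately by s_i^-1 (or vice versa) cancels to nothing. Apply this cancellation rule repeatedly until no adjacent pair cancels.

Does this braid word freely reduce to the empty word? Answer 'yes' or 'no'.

Answer: no

Derivation:
Gen 1 (s1^-1): push. Stack: [s1^-1]
Gen 2 (s1^-1): push. Stack: [s1^-1 s1^-1]
Gen 3 (s2^-1): push. Stack: [s1^-1 s1^-1 s2^-1]
Gen 4 (s1): push. Stack: [s1^-1 s1^-1 s2^-1 s1]
Gen 5 (s1): push. Stack: [s1^-1 s1^-1 s2^-1 s1 s1]
Reduced word: s1^-1 s1^-1 s2^-1 s1 s1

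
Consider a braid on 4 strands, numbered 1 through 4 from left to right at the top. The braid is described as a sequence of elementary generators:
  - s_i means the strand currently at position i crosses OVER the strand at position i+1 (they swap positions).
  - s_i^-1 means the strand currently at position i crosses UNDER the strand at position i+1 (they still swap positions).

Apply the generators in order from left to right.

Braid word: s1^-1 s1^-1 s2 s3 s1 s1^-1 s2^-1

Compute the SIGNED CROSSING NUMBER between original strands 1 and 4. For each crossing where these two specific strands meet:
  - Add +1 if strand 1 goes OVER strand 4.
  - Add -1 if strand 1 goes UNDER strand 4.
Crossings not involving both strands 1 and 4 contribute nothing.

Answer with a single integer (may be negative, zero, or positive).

Gen 1: crossing 1x2. Both 1&4? no. Sum: 0
Gen 2: crossing 2x1. Both 1&4? no. Sum: 0
Gen 3: crossing 2x3. Both 1&4? no. Sum: 0
Gen 4: crossing 2x4. Both 1&4? no. Sum: 0
Gen 5: crossing 1x3. Both 1&4? no. Sum: 0
Gen 6: crossing 3x1. Both 1&4? no. Sum: 0
Gen 7: crossing 3x4. Both 1&4? no. Sum: 0

Answer: 0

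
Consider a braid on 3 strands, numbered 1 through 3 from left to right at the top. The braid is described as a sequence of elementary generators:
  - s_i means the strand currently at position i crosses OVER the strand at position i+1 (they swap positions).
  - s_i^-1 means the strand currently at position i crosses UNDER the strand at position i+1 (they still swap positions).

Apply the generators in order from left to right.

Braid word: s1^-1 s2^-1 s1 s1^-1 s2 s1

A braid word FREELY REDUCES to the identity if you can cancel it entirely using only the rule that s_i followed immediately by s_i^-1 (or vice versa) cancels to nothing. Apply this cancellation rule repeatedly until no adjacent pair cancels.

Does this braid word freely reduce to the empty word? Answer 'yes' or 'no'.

Answer: yes

Derivation:
Gen 1 (s1^-1): push. Stack: [s1^-1]
Gen 2 (s2^-1): push. Stack: [s1^-1 s2^-1]
Gen 3 (s1): push. Stack: [s1^-1 s2^-1 s1]
Gen 4 (s1^-1): cancels prior s1. Stack: [s1^-1 s2^-1]
Gen 5 (s2): cancels prior s2^-1. Stack: [s1^-1]
Gen 6 (s1): cancels prior s1^-1. Stack: []
Reduced word: (empty)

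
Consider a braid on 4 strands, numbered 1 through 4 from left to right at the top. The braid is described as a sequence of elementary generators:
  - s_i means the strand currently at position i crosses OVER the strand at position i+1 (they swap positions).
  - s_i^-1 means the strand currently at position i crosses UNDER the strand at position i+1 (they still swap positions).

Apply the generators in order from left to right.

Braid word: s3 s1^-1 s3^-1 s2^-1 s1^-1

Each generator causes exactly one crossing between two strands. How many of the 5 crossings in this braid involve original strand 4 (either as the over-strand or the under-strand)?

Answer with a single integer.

Gen 1: crossing 3x4. Involves strand 4? yes. Count so far: 1
Gen 2: crossing 1x2. Involves strand 4? no. Count so far: 1
Gen 3: crossing 4x3. Involves strand 4? yes. Count so far: 2
Gen 4: crossing 1x3. Involves strand 4? no. Count so far: 2
Gen 5: crossing 2x3. Involves strand 4? no. Count so far: 2

Answer: 2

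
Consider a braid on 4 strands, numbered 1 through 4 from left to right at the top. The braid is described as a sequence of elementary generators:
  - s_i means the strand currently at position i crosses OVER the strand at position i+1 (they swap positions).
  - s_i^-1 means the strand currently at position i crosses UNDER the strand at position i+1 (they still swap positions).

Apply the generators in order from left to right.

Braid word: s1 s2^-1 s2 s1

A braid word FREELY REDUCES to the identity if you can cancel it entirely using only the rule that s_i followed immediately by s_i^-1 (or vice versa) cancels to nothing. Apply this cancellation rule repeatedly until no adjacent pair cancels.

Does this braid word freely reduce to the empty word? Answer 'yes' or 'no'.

Answer: no

Derivation:
Gen 1 (s1): push. Stack: [s1]
Gen 2 (s2^-1): push. Stack: [s1 s2^-1]
Gen 3 (s2): cancels prior s2^-1. Stack: [s1]
Gen 4 (s1): push. Stack: [s1 s1]
Reduced word: s1 s1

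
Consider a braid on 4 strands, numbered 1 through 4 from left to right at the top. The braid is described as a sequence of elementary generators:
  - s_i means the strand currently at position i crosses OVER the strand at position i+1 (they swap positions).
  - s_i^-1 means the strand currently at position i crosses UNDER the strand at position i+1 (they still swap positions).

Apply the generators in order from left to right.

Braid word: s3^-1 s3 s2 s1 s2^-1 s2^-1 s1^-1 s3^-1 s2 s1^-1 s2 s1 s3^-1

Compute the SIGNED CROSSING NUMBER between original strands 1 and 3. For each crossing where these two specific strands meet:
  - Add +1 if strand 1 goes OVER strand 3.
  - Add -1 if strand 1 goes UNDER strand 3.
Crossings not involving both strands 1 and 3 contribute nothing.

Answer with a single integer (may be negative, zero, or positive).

Gen 1: crossing 3x4. Both 1&3? no. Sum: 0
Gen 2: crossing 4x3. Both 1&3? no. Sum: 0
Gen 3: crossing 2x3. Both 1&3? no. Sum: 0
Gen 4: 1 over 3. Both 1&3? yes. Contrib: +1. Sum: 1
Gen 5: crossing 1x2. Both 1&3? no. Sum: 1
Gen 6: crossing 2x1. Both 1&3? no. Sum: 1
Gen 7: 3 under 1. Both 1&3? yes. Contrib: +1. Sum: 2
Gen 8: crossing 2x4. Both 1&3? no. Sum: 2
Gen 9: crossing 3x4. Both 1&3? no. Sum: 2
Gen 10: crossing 1x4. Both 1&3? no. Sum: 2
Gen 11: 1 over 3. Both 1&3? yes. Contrib: +1. Sum: 3
Gen 12: crossing 4x3. Both 1&3? no. Sum: 3
Gen 13: crossing 1x2. Both 1&3? no. Sum: 3

Answer: 3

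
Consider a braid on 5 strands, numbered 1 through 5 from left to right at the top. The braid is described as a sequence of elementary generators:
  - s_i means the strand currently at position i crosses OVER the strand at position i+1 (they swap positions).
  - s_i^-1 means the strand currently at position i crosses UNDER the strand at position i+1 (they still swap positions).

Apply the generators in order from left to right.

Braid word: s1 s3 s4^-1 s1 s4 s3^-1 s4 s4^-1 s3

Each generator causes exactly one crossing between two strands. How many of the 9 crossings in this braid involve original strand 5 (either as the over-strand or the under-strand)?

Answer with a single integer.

Answer: 4

Derivation:
Gen 1: crossing 1x2. Involves strand 5? no. Count so far: 0
Gen 2: crossing 3x4. Involves strand 5? no. Count so far: 0
Gen 3: crossing 3x5. Involves strand 5? yes. Count so far: 1
Gen 4: crossing 2x1. Involves strand 5? no. Count so far: 1
Gen 5: crossing 5x3. Involves strand 5? yes. Count so far: 2
Gen 6: crossing 4x3. Involves strand 5? no. Count so far: 2
Gen 7: crossing 4x5. Involves strand 5? yes. Count so far: 3
Gen 8: crossing 5x4. Involves strand 5? yes. Count so far: 4
Gen 9: crossing 3x4. Involves strand 5? no. Count so far: 4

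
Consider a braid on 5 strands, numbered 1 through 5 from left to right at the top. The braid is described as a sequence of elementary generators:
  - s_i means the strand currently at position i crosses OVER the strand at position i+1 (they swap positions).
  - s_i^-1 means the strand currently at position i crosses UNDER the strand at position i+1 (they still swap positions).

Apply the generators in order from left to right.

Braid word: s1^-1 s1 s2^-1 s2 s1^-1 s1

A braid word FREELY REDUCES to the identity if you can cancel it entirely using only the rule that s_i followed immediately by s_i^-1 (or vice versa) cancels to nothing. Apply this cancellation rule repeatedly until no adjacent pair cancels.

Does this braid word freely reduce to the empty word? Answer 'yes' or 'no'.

Answer: yes

Derivation:
Gen 1 (s1^-1): push. Stack: [s1^-1]
Gen 2 (s1): cancels prior s1^-1. Stack: []
Gen 3 (s2^-1): push. Stack: [s2^-1]
Gen 4 (s2): cancels prior s2^-1. Stack: []
Gen 5 (s1^-1): push. Stack: [s1^-1]
Gen 6 (s1): cancels prior s1^-1. Stack: []
Reduced word: (empty)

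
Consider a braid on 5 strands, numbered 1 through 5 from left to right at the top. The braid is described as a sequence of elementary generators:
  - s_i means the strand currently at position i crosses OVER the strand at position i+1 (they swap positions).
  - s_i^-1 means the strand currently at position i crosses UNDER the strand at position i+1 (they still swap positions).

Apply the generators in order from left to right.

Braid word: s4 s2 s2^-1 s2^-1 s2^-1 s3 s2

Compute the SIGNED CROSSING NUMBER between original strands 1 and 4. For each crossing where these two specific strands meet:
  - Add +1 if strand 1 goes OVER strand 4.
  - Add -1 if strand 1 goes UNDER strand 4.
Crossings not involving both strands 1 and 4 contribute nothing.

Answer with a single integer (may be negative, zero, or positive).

Answer: 0

Derivation:
Gen 1: crossing 4x5. Both 1&4? no. Sum: 0
Gen 2: crossing 2x3. Both 1&4? no. Sum: 0
Gen 3: crossing 3x2. Both 1&4? no. Sum: 0
Gen 4: crossing 2x3. Both 1&4? no. Sum: 0
Gen 5: crossing 3x2. Both 1&4? no. Sum: 0
Gen 6: crossing 3x5. Both 1&4? no. Sum: 0
Gen 7: crossing 2x5. Both 1&4? no. Sum: 0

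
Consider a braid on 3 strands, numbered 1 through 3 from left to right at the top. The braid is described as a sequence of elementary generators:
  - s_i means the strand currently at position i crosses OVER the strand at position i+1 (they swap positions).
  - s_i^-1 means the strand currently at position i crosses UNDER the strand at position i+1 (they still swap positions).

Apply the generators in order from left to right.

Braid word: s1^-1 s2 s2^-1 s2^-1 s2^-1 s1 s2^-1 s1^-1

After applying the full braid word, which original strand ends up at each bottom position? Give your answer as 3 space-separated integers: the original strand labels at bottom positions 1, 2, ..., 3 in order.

Answer: 3 1 2

Derivation:
Gen 1 (s1^-1): strand 1 crosses under strand 2. Perm now: [2 1 3]
Gen 2 (s2): strand 1 crosses over strand 3. Perm now: [2 3 1]
Gen 3 (s2^-1): strand 3 crosses under strand 1. Perm now: [2 1 3]
Gen 4 (s2^-1): strand 1 crosses under strand 3. Perm now: [2 3 1]
Gen 5 (s2^-1): strand 3 crosses under strand 1. Perm now: [2 1 3]
Gen 6 (s1): strand 2 crosses over strand 1. Perm now: [1 2 3]
Gen 7 (s2^-1): strand 2 crosses under strand 3. Perm now: [1 3 2]
Gen 8 (s1^-1): strand 1 crosses under strand 3. Perm now: [3 1 2]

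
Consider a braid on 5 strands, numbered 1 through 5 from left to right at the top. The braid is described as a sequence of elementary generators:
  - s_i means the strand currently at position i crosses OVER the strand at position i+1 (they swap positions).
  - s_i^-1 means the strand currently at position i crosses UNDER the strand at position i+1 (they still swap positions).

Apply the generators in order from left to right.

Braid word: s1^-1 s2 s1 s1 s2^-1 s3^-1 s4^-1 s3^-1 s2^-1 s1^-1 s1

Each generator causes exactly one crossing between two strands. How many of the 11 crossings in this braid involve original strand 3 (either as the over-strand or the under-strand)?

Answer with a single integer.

Gen 1: crossing 1x2. Involves strand 3? no. Count so far: 0
Gen 2: crossing 1x3. Involves strand 3? yes. Count so far: 1
Gen 3: crossing 2x3. Involves strand 3? yes. Count so far: 2
Gen 4: crossing 3x2. Involves strand 3? yes. Count so far: 3
Gen 5: crossing 3x1. Involves strand 3? yes. Count so far: 4
Gen 6: crossing 3x4. Involves strand 3? yes. Count so far: 5
Gen 7: crossing 3x5. Involves strand 3? yes. Count so far: 6
Gen 8: crossing 4x5. Involves strand 3? no. Count so far: 6
Gen 9: crossing 1x5. Involves strand 3? no. Count so far: 6
Gen 10: crossing 2x5. Involves strand 3? no. Count so far: 6
Gen 11: crossing 5x2. Involves strand 3? no. Count so far: 6

Answer: 6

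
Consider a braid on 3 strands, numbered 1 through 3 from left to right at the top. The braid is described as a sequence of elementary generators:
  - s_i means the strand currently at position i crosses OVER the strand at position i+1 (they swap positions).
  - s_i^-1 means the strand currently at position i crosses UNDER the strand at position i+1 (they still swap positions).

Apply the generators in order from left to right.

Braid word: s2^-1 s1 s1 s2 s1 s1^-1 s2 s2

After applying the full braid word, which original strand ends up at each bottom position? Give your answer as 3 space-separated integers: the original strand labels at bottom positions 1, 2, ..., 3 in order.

Gen 1 (s2^-1): strand 2 crosses under strand 3. Perm now: [1 3 2]
Gen 2 (s1): strand 1 crosses over strand 3. Perm now: [3 1 2]
Gen 3 (s1): strand 3 crosses over strand 1. Perm now: [1 3 2]
Gen 4 (s2): strand 3 crosses over strand 2. Perm now: [1 2 3]
Gen 5 (s1): strand 1 crosses over strand 2. Perm now: [2 1 3]
Gen 6 (s1^-1): strand 2 crosses under strand 1. Perm now: [1 2 3]
Gen 7 (s2): strand 2 crosses over strand 3. Perm now: [1 3 2]
Gen 8 (s2): strand 3 crosses over strand 2. Perm now: [1 2 3]

Answer: 1 2 3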